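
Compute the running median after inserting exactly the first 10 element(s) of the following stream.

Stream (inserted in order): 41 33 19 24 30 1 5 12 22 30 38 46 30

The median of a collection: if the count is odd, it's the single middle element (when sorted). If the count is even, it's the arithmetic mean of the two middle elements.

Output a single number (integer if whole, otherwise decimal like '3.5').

Answer: 23

Derivation:
Step 1: insert 41 -> lo=[41] (size 1, max 41) hi=[] (size 0) -> median=41
Step 2: insert 33 -> lo=[33] (size 1, max 33) hi=[41] (size 1, min 41) -> median=37
Step 3: insert 19 -> lo=[19, 33] (size 2, max 33) hi=[41] (size 1, min 41) -> median=33
Step 4: insert 24 -> lo=[19, 24] (size 2, max 24) hi=[33, 41] (size 2, min 33) -> median=28.5
Step 5: insert 30 -> lo=[19, 24, 30] (size 3, max 30) hi=[33, 41] (size 2, min 33) -> median=30
Step 6: insert 1 -> lo=[1, 19, 24] (size 3, max 24) hi=[30, 33, 41] (size 3, min 30) -> median=27
Step 7: insert 5 -> lo=[1, 5, 19, 24] (size 4, max 24) hi=[30, 33, 41] (size 3, min 30) -> median=24
Step 8: insert 12 -> lo=[1, 5, 12, 19] (size 4, max 19) hi=[24, 30, 33, 41] (size 4, min 24) -> median=21.5
Step 9: insert 22 -> lo=[1, 5, 12, 19, 22] (size 5, max 22) hi=[24, 30, 33, 41] (size 4, min 24) -> median=22
Step 10: insert 30 -> lo=[1, 5, 12, 19, 22] (size 5, max 22) hi=[24, 30, 30, 33, 41] (size 5, min 24) -> median=23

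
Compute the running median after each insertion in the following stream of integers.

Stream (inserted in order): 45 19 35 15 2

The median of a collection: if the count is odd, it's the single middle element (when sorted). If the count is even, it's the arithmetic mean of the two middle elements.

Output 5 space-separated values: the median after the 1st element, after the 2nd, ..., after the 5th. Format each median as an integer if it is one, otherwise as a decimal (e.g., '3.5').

Step 1: insert 45 -> lo=[45] (size 1, max 45) hi=[] (size 0) -> median=45
Step 2: insert 19 -> lo=[19] (size 1, max 19) hi=[45] (size 1, min 45) -> median=32
Step 3: insert 35 -> lo=[19, 35] (size 2, max 35) hi=[45] (size 1, min 45) -> median=35
Step 4: insert 15 -> lo=[15, 19] (size 2, max 19) hi=[35, 45] (size 2, min 35) -> median=27
Step 5: insert 2 -> lo=[2, 15, 19] (size 3, max 19) hi=[35, 45] (size 2, min 35) -> median=19

Answer: 45 32 35 27 19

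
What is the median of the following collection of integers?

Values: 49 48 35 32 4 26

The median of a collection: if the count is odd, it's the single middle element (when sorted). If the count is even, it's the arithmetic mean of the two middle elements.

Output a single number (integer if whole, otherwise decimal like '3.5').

Answer: 33.5

Derivation:
Step 1: insert 49 -> lo=[49] (size 1, max 49) hi=[] (size 0) -> median=49
Step 2: insert 48 -> lo=[48] (size 1, max 48) hi=[49] (size 1, min 49) -> median=48.5
Step 3: insert 35 -> lo=[35, 48] (size 2, max 48) hi=[49] (size 1, min 49) -> median=48
Step 4: insert 32 -> lo=[32, 35] (size 2, max 35) hi=[48, 49] (size 2, min 48) -> median=41.5
Step 5: insert 4 -> lo=[4, 32, 35] (size 3, max 35) hi=[48, 49] (size 2, min 48) -> median=35
Step 6: insert 26 -> lo=[4, 26, 32] (size 3, max 32) hi=[35, 48, 49] (size 3, min 35) -> median=33.5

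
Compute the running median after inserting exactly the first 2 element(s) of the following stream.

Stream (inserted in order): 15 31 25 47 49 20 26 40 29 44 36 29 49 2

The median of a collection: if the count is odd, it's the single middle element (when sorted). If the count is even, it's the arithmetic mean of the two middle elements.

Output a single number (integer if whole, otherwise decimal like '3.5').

Step 1: insert 15 -> lo=[15] (size 1, max 15) hi=[] (size 0) -> median=15
Step 2: insert 31 -> lo=[15] (size 1, max 15) hi=[31] (size 1, min 31) -> median=23

Answer: 23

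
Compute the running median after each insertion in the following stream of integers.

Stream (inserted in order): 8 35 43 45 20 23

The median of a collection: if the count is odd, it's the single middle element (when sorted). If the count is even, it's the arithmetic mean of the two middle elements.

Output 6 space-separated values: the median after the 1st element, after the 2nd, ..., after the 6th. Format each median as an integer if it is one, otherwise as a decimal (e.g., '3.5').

Answer: 8 21.5 35 39 35 29

Derivation:
Step 1: insert 8 -> lo=[8] (size 1, max 8) hi=[] (size 0) -> median=8
Step 2: insert 35 -> lo=[8] (size 1, max 8) hi=[35] (size 1, min 35) -> median=21.5
Step 3: insert 43 -> lo=[8, 35] (size 2, max 35) hi=[43] (size 1, min 43) -> median=35
Step 4: insert 45 -> lo=[8, 35] (size 2, max 35) hi=[43, 45] (size 2, min 43) -> median=39
Step 5: insert 20 -> lo=[8, 20, 35] (size 3, max 35) hi=[43, 45] (size 2, min 43) -> median=35
Step 6: insert 23 -> lo=[8, 20, 23] (size 3, max 23) hi=[35, 43, 45] (size 3, min 35) -> median=29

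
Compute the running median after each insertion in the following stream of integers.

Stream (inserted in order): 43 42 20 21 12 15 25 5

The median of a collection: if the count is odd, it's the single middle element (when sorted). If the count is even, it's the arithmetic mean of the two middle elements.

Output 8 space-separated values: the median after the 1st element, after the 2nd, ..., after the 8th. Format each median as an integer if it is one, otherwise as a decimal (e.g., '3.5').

Answer: 43 42.5 42 31.5 21 20.5 21 20.5

Derivation:
Step 1: insert 43 -> lo=[43] (size 1, max 43) hi=[] (size 0) -> median=43
Step 2: insert 42 -> lo=[42] (size 1, max 42) hi=[43] (size 1, min 43) -> median=42.5
Step 3: insert 20 -> lo=[20, 42] (size 2, max 42) hi=[43] (size 1, min 43) -> median=42
Step 4: insert 21 -> lo=[20, 21] (size 2, max 21) hi=[42, 43] (size 2, min 42) -> median=31.5
Step 5: insert 12 -> lo=[12, 20, 21] (size 3, max 21) hi=[42, 43] (size 2, min 42) -> median=21
Step 6: insert 15 -> lo=[12, 15, 20] (size 3, max 20) hi=[21, 42, 43] (size 3, min 21) -> median=20.5
Step 7: insert 25 -> lo=[12, 15, 20, 21] (size 4, max 21) hi=[25, 42, 43] (size 3, min 25) -> median=21
Step 8: insert 5 -> lo=[5, 12, 15, 20] (size 4, max 20) hi=[21, 25, 42, 43] (size 4, min 21) -> median=20.5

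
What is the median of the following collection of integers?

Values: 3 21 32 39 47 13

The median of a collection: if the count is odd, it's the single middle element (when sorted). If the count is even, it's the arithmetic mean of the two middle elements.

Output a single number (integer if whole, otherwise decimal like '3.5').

Step 1: insert 3 -> lo=[3] (size 1, max 3) hi=[] (size 0) -> median=3
Step 2: insert 21 -> lo=[3] (size 1, max 3) hi=[21] (size 1, min 21) -> median=12
Step 3: insert 32 -> lo=[3, 21] (size 2, max 21) hi=[32] (size 1, min 32) -> median=21
Step 4: insert 39 -> lo=[3, 21] (size 2, max 21) hi=[32, 39] (size 2, min 32) -> median=26.5
Step 5: insert 47 -> lo=[3, 21, 32] (size 3, max 32) hi=[39, 47] (size 2, min 39) -> median=32
Step 6: insert 13 -> lo=[3, 13, 21] (size 3, max 21) hi=[32, 39, 47] (size 3, min 32) -> median=26.5

Answer: 26.5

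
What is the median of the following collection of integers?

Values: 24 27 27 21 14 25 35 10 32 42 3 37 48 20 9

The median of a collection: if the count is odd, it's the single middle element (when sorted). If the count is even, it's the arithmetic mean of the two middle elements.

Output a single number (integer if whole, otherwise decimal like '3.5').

Answer: 25

Derivation:
Step 1: insert 24 -> lo=[24] (size 1, max 24) hi=[] (size 0) -> median=24
Step 2: insert 27 -> lo=[24] (size 1, max 24) hi=[27] (size 1, min 27) -> median=25.5
Step 3: insert 27 -> lo=[24, 27] (size 2, max 27) hi=[27] (size 1, min 27) -> median=27
Step 4: insert 21 -> lo=[21, 24] (size 2, max 24) hi=[27, 27] (size 2, min 27) -> median=25.5
Step 5: insert 14 -> lo=[14, 21, 24] (size 3, max 24) hi=[27, 27] (size 2, min 27) -> median=24
Step 6: insert 25 -> lo=[14, 21, 24] (size 3, max 24) hi=[25, 27, 27] (size 3, min 25) -> median=24.5
Step 7: insert 35 -> lo=[14, 21, 24, 25] (size 4, max 25) hi=[27, 27, 35] (size 3, min 27) -> median=25
Step 8: insert 10 -> lo=[10, 14, 21, 24] (size 4, max 24) hi=[25, 27, 27, 35] (size 4, min 25) -> median=24.5
Step 9: insert 32 -> lo=[10, 14, 21, 24, 25] (size 5, max 25) hi=[27, 27, 32, 35] (size 4, min 27) -> median=25
Step 10: insert 42 -> lo=[10, 14, 21, 24, 25] (size 5, max 25) hi=[27, 27, 32, 35, 42] (size 5, min 27) -> median=26
Step 11: insert 3 -> lo=[3, 10, 14, 21, 24, 25] (size 6, max 25) hi=[27, 27, 32, 35, 42] (size 5, min 27) -> median=25
Step 12: insert 37 -> lo=[3, 10, 14, 21, 24, 25] (size 6, max 25) hi=[27, 27, 32, 35, 37, 42] (size 6, min 27) -> median=26
Step 13: insert 48 -> lo=[3, 10, 14, 21, 24, 25, 27] (size 7, max 27) hi=[27, 32, 35, 37, 42, 48] (size 6, min 27) -> median=27
Step 14: insert 20 -> lo=[3, 10, 14, 20, 21, 24, 25] (size 7, max 25) hi=[27, 27, 32, 35, 37, 42, 48] (size 7, min 27) -> median=26
Step 15: insert 9 -> lo=[3, 9, 10, 14, 20, 21, 24, 25] (size 8, max 25) hi=[27, 27, 32, 35, 37, 42, 48] (size 7, min 27) -> median=25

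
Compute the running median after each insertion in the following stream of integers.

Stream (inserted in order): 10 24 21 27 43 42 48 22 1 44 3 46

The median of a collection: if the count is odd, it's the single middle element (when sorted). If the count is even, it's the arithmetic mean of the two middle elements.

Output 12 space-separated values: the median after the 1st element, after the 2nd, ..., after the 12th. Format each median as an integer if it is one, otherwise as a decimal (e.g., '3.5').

Step 1: insert 10 -> lo=[10] (size 1, max 10) hi=[] (size 0) -> median=10
Step 2: insert 24 -> lo=[10] (size 1, max 10) hi=[24] (size 1, min 24) -> median=17
Step 3: insert 21 -> lo=[10, 21] (size 2, max 21) hi=[24] (size 1, min 24) -> median=21
Step 4: insert 27 -> lo=[10, 21] (size 2, max 21) hi=[24, 27] (size 2, min 24) -> median=22.5
Step 5: insert 43 -> lo=[10, 21, 24] (size 3, max 24) hi=[27, 43] (size 2, min 27) -> median=24
Step 6: insert 42 -> lo=[10, 21, 24] (size 3, max 24) hi=[27, 42, 43] (size 3, min 27) -> median=25.5
Step 7: insert 48 -> lo=[10, 21, 24, 27] (size 4, max 27) hi=[42, 43, 48] (size 3, min 42) -> median=27
Step 8: insert 22 -> lo=[10, 21, 22, 24] (size 4, max 24) hi=[27, 42, 43, 48] (size 4, min 27) -> median=25.5
Step 9: insert 1 -> lo=[1, 10, 21, 22, 24] (size 5, max 24) hi=[27, 42, 43, 48] (size 4, min 27) -> median=24
Step 10: insert 44 -> lo=[1, 10, 21, 22, 24] (size 5, max 24) hi=[27, 42, 43, 44, 48] (size 5, min 27) -> median=25.5
Step 11: insert 3 -> lo=[1, 3, 10, 21, 22, 24] (size 6, max 24) hi=[27, 42, 43, 44, 48] (size 5, min 27) -> median=24
Step 12: insert 46 -> lo=[1, 3, 10, 21, 22, 24] (size 6, max 24) hi=[27, 42, 43, 44, 46, 48] (size 6, min 27) -> median=25.5

Answer: 10 17 21 22.5 24 25.5 27 25.5 24 25.5 24 25.5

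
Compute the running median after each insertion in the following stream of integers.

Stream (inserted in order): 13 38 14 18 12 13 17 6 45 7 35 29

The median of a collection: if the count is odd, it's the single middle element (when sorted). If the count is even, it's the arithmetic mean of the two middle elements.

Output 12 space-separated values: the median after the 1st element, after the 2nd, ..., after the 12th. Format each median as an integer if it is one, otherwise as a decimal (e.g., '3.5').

Answer: 13 25.5 14 16 14 13.5 14 13.5 14 13.5 14 15.5

Derivation:
Step 1: insert 13 -> lo=[13] (size 1, max 13) hi=[] (size 0) -> median=13
Step 2: insert 38 -> lo=[13] (size 1, max 13) hi=[38] (size 1, min 38) -> median=25.5
Step 3: insert 14 -> lo=[13, 14] (size 2, max 14) hi=[38] (size 1, min 38) -> median=14
Step 4: insert 18 -> lo=[13, 14] (size 2, max 14) hi=[18, 38] (size 2, min 18) -> median=16
Step 5: insert 12 -> lo=[12, 13, 14] (size 3, max 14) hi=[18, 38] (size 2, min 18) -> median=14
Step 6: insert 13 -> lo=[12, 13, 13] (size 3, max 13) hi=[14, 18, 38] (size 3, min 14) -> median=13.5
Step 7: insert 17 -> lo=[12, 13, 13, 14] (size 4, max 14) hi=[17, 18, 38] (size 3, min 17) -> median=14
Step 8: insert 6 -> lo=[6, 12, 13, 13] (size 4, max 13) hi=[14, 17, 18, 38] (size 4, min 14) -> median=13.5
Step 9: insert 45 -> lo=[6, 12, 13, 13, 14] (size 5, max 14) hi=[17, 18, 38, 45] (size 4, min 17) -> median=14
Step 10: insert 7 -> lo=[6, 7, 12, 13, 13] (size 5, max 13) hi=[14, 17, 18, 38, 45] (size 5, min 14) -> median=13.5
Step 11: insert 35 -> lo=[6, 7, 12, 13, 13, 14] (size 6, max 14) hi=[17, 18, 35, 38, 45] (size 5, min 17) -> median=14
Step 12: insert 29 -> lo=[6, 7, 12, 13, 13, 14] (size 6, max 14) hi=[17, 18, 29, 35, 38, 45] (size 6, min 17) -> median=15.5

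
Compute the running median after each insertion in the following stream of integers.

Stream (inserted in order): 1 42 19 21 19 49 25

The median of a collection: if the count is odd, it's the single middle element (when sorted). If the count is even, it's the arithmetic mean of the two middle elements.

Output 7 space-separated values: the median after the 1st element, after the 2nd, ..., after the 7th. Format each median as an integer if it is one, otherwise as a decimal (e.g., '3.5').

Answer: 1 21.5 19 20 19 20 21

Derivation:
Step 1: insert 1 -> lo=[1] (size 1, max 1) hi=[] (size 0) -> median=1
Step 2: insert 42 -> lo=[1] (size 1, max 1) hi=[42] (size 1, min 42) -> median=21.5
Step 3: insert 19 -> lo=[1, 19] (size 2, max 19) hi=[42] (size 1, min 42) -> median=19
Step 4: insert 21 -> lo=[1, 19] (size 2, max 19) hi=[21, 42] (size 2, min 21) -> median=20
Step 5: insert 19 -> lo=[1, 19, 19] (size 3, max 19) hi=[21, 42] (size 2, min 21) -> median=19
Step 6: insert 49 -> lo=[1, 19, 19] (size 3, max 19) hi=[21, 42, 49] (size 3, min 21) -> median=20
Step 7: insert 25 -> lo=[1, 19, 19, 21] (size 4, max 21) hi=[25, 42, 49] (size 3, min 25) -> median=21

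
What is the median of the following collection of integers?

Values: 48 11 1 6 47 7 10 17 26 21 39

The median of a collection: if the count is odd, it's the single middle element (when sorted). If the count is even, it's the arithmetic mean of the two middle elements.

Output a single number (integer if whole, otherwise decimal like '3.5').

Step 1: insert 48 -> lo=[48] (size 1, max 48) hi=[] (size 0) -> median=48
Step 2: insert 11 -> lo=[11] (size 1, max 11) hi=[48] (size 1, min 48) -> median=29.5
Step 3: insert 1 -> lo=[1, 11] (size 2, max 11) hi=[48] (size 1, min 48) -> median=11
Step 4: insert 6 -> lo=[1, 6] (size 2, max 6) hi=[11, 48] (size 2, min 11) -> median=8.5
Step 5: insert 47 -> lo=[1, 6, 11] (size 3, max 11) hi=[47, 48] (size 2, min 47) -> median=11
Step 6: insert 7 -> lo=[1, 6, 7] (size 3, max 7) hi=[11, 47, 48] (size 3, min 11) -> median=9
Step 7: insert 10 -> lo=[1, 6, 7, 10] (size 4, max 10) hi=[11, 47, 48] (size 3, min 11) -> median=10
Step 8: insert 17 -> lo=[1, 6, 7, 10] (size 4, max 10) hi=[11, 17, 47, 48] (size 4, min 11) -> median=10.5
Step 9: insert 26 -> lo=[1, 6, 7, 10, 11] (size 5, max 11) hi=[17, 26, 47, 48] (size 4, min 17) -> median=11
Step 10: insert 21 -> lo=[1, 6, 7, 10, 11] (size 5, max 11) hi=[17, 21, 26, 47, 48] (size 5, min 17) -> median=14
Step 11: insert 39 -> lo=[1, 6, 7, 10, 11, 17] (size 6, max 17) hi=[21, 26, 39, 47, 48] (size 5, min 21) -> median=17

Answer: 17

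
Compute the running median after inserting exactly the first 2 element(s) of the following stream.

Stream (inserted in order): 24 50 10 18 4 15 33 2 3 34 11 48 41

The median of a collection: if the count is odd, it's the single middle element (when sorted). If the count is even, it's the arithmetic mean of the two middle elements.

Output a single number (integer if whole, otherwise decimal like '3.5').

Step 1: insert 24 -> lo=[24] (size 1, max 24) hi=[] (size 0) -> median=24
Step 2: insert 50 -> lo=[24] (size 1, max 24) hi=[50] (size 1, min 50) -> median=37

Answer: 37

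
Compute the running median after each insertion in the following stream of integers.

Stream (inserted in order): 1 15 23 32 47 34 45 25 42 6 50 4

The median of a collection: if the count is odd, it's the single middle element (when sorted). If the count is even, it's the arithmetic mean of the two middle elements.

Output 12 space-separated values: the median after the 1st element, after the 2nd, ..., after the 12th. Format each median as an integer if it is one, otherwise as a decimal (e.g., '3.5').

Answer: 1 8 15 19 23 27.5 32 28.5 32 28.5 32 28.5

Derivation:
Step 1: insert 1 -> lo=[1] (size 1, max 1) hi=[] (size 0) -> median=1
Step 2: insert 15 -> lo=[1] (size 1, max 1) hi=[15] (size 1, min 15) -> median=8
Step 3: insert 23 -> lo=[1, 15] (size 2, max 15) hi=[23] (size 1, min 23) -> median=15
Step 4: insert 32 -> lo=[1, 15] (size 2, max 15) hi=[23, 32] (size 2, min 23) -> median=19
Step 5: insert 47 -> lo=[1, 15, 23] (size 3, max 23) hi=[32, 47] (size 2, min 32) -> median=23
Step 6: insert 34 -> lo=[1, 15, 23] (size 3, max 23) hi=[32, 34, 47] (size 3, min 32) -> median=27.5
Step 7: insert 45 -> lo=[1, 15, 23, 32] (size 4, max 32) hi=[34, 45, 47] (size 3, min 34) -> median=32
Step 8: insert 25 -> lo=[1, 15, 23, 25] (size 4, max 25) hi=[32, 34, 45, 47] (size 4, min 32) -> median=28.5
Step 9: insert 42 -> lo=[1, 15, 23, 25, 32] (size 5, max 32) hi=[34, 42, 45, 47] (size 4, min 34) -> median=32
Step 10: insert 6 -> lo=[1, 6, 15, 23, 25] (size 5, max 25) hi=[32, 34, 42, 45, 47] (size 5, min 32) -> median=28.5
Step 11: insert 50 -> lo=[1, 6, 15, 23, 25, 32] (size 6, max 32) hi=[34, 42, 45, 47, 50] (size 5, min 34) -> median=32
Step 12: insert 4 -> lo=[1, 4, 6, 15, 23, 25] (size 6, max 25) hi=[32, 34, 42, 45, 47, 50] (size 6, min 32) -> median=28.5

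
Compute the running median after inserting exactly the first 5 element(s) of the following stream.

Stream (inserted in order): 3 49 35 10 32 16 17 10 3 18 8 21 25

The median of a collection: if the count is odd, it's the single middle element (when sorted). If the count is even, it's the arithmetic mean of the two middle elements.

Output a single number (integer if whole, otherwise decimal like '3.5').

Step 1: insert 3 -> lo=[3] (size 1, max 3) hi=[] (size 0) -> median=3
Step 2: insert 49 -> lo=[3] (size 1, max 3) hi=[49] (size 1, min 49) -> median=26
Step 3: insert 35 -> lo=[3, 35] (size 2, max 35) hi=[49] (size 1, min 49) -> median=35
Step 4: insert 10 -> lo=[3, 10] (size 2, max 10) hi=[35, 49] (size 2, min 35) -> median=22.5
Step 5: insert 32 -> lo=[3, 10, 32] (size 3, max 32) hi=[35, 49] (size 2, min 35) -> median=32

Answer: 32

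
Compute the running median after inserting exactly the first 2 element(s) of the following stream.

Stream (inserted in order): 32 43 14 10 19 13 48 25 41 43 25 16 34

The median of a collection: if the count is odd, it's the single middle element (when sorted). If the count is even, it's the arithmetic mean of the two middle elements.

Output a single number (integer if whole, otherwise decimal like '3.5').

Step 1: insert 32 -> lo=[32] (size 1, max 32) hi=[] (size 0) -> median=32
Step 2: insert 43 -> lo=[32] (size 1, max 32) hi=[43] (size 1, min 43) -> median=37.5

Answer: 37.5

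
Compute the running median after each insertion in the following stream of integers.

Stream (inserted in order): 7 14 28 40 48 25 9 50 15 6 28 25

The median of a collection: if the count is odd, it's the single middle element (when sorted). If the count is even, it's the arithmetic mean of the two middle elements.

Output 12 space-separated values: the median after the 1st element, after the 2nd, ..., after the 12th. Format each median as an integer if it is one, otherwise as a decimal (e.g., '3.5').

Step 1: insert 7 -> lo=[7] (size 1, max 7) hi=[] (size 0) -> median=7
Step 2: insert 14 -> lo=[7] (size 1, max 7) hi=[14] (size 1, min 14) -> median=10.5
Step 3: insert 28 -> lo=[7, 14] (size 2, max 14) hi=[28] (size 1, min 28) -> median=14
Step 4: insert 40 -> lo=[7, 14] (size 2, max 14) hi=[28, 40] (size 2, min 28) -> median=21
Step 5: insert 48 -> lo=[7, 14, 28] (size 3, max 28) hi=[40, 48] (size 2, min 40) -> median=28
Step 6: insert 25 -> lo=[7, 14, 25] (size 3, max 25) hi=[28, 40, 48] (size 3, min 28) -> median=26.5
Step 7: insert 9 -> lo=[7, 9, 14, 25] (size 4, max 25) hi=[28, 40, 48] (size 3, min 28) -> median=25
Step 8: insert 50 -> lo=[7, 9, 14, 25] (size 4, max 25) hi=[28, 40, 48, 50] (size 4, min 28) -> median=26.5
Step 9: insert 15 -> lo=[7, 9, 14, 15, 25] (size 5, max 25) hi=[28, 40, 48, 50] (size 4, min 28) -> median=25
Step 10: insert 6 -> lo=[6, 7, 9, 14, 15] (size 5, max 15) hi=[25, 28, 40, 48, 50] (size 5, min 25) -> median=20
Step 11: insert 28 -> lo=[6, 7, 9, 14, 15, 25] (size 6, max 25) hi=[28, 28, 40, 48, 50] (size 5, min 28) -> median=25
Step 12: insert 25 -> lo=[6, 7, 9, 14, 15, 25] (size 6, max 25) hi=[25, 28, 28, 40, 48, 50] (size 6, min 25) -> median=25

Answer: 7 10.5 14 21 28 26.5 25 26.5 25 20 25 25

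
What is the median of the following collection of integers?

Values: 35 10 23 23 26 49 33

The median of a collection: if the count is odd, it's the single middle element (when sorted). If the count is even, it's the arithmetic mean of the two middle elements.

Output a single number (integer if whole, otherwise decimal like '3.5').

Step 1: insert 35 -> lo=[35] (size 1, max 35) hi=[] (size 0) -> median=35
Step 2: insert 10 -> lo=[10] (size 1, max 10) hi=[35] (size 1, min 35) -> median=22.5
Step 3: insert 23 -> lo=[10, 23] (size 2, max 23) hi=[35] (size 1, min 35) -> median=23
Step 4: insert 23 -> lo=[10, 23] (size 2, max 23) hi=[23, 35] (size 2, min 23) -> median=23
Step 5: insert 26 -> lo=[10, 23, 23] (size 3, max 23) hi=[26, 35] (size 2, min 26) -> median=23
Step 6: insert 49 -> lo=[10, 23, 23] (size 3, max 23) hi=[26, 35, 49] (size 3, min 26) -> median=24.5
Step 7: insert 33 -> lo=[10, 23, 23, 26] (size 4, max 26) hi=[33, 35, 49] (size 3, min 33) -> median=26

Answer: 26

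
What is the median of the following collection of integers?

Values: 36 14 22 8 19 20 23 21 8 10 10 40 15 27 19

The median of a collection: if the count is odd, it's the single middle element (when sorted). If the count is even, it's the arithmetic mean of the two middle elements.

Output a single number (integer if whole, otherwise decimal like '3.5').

Step 1: insert 36 -> lo=[36] (size 1, max 36) hi=[] (size 0) -> median=36
Step 2: insert 14 -> lo=[14] (size 1, max 14) hi=[36] (size 1, min 36) -> median=25
Step 3: insert 22 -> lo=[14, 22] (size 2, max 22) hi=[36] (size 1, min 36) -> median=22
Step 4: insert 8 -> lo=[8, 14] (size 2, max 14) hi=[22, 36] (size 2, min 22) -> median=18
Step 5: insert 19 -> lo=[8, 14, 19] (size 3, max 19) hi=[22, 36] (size 2, min 22) -> median=19
Step 6: insert 20 -> lo=[8, 14, 19] (size 3, max 19) hi=[20, 22, 36] (size 3, min 20) -> median=19.5
Step 7: insert 23 -> lo=[8, 14, 19, 20] (size 4, max 20) hi=[22, 23, 36] (size 3, min 22) -> median=20
Step 8: insert 21 -> lo=[8, 14, 19, 20] (size 4, max 20) hi=[21, 22, 23, 36] (size 4, min 21) -> median=20.5
Step 9: insert 8 -> lo=[8, 8, 14, 19, 20] (size 5, max 20) hi=[21, 22, 23, 36] (size 4, min 21) -> median=20
Step 10: insert 10 -> lo=[8, 8, 10, 14, 19] (size 5, max 19) hi=[20, 21, 22, 23, 36] (size 5, min 20) -> median=19.5
Step 11: insert 10 -> lo=[8, 8, 10, 10, 14, 19] (size 6, max 19) hi=[20, 21, 22, 23, 36] (size 5, min 20) -> median=19
Step 12: insert 40 -> lo=[8, 8, 10, 10, 14, 19] (size 6, max 19) hi=[20, 21, 22, 23, 36, 40] (size 6, min 20) -> median=19.5
Step 13: insert 15 -> lo=[8, 8, 10, 10, 14, 15, 19] (size 7, max 19) hi=[20, 21, 22, 23, 36, 40] (size 6, min 20) -> median=19
Step 14: insert 27 -> lo=[8, 8, 10, 10, 14, 15, 19] (size 7, max 19) hi=[20, 21, 22, 23, 27, 36, 40] (size 7, min 20) -> median=19.5
Step 15: insert 19 -> lo=[8, 8, 10, 10, 14, 15, 19, 19] (size 8, max 19) hi=[20, 21, 22, 23, 27, 36, 40] (size 7, min 20) -> median=19

Answer: 19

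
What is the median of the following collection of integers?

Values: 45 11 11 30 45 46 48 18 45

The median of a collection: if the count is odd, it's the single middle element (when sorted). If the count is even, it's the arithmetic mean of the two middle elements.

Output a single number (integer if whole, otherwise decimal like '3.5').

Answer: 45

Derivation:
Step 1: insert 45 -> lo=[45] (size 1, max 45) hi=[] (size 0) -> median=45
Step 2: insert 11 -> lo=[11] (size 1, max 11) hi=[45] (size 1, min 45) -> median=28
Step 3: insert 11 -> lo=[11, 11] (size 2, max 11) hi=[45] (size 1, min 45) -> median=11
Step 4: insert 30 -> lo=[11, 11] (size 2, max 11) hi=[30, 45] (size 2, min 30) -> median=20.5
Step 5: insert 45 -> lo=[11, 11, 30] (size 3, max 30) hi=[45, 45] (size 2, min 45) -> median=30
Step 6: insert 46 -> lo=[11, 11, 30] (size 3, max 30) hi=[45, 45, 46] (size 3, min 45) -> median=37.5
Step 7: insert 48 -> lo=[11, 11, 30, 45] (size 4, max 45) hi=[45, 46, 48] (size 3, min 45) -> median=45
Step 8: insert 18 -> lo=[11, 11, 18, 30] (size 4, max 30) hi=[45, 45, 46, 48] (size 4, min 45) -> median=37.5
Step 9: insert 45 -> lo=[11, 11, 18, 30, 45] (size 5, max 45) hi=[45, 45, 46, 48] (size 4, min 45) -> median=45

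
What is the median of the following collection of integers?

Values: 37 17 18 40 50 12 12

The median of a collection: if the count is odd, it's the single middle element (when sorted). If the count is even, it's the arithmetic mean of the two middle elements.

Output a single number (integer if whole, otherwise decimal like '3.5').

Step 1: insert 37 -> lo=[37] (size 1, max 37) hi=[] (size 0) -> median=37
Step 2: insert 17 -> lo=[17] (size 1, max 17) hi=[37] (size 1, min 37) -> median=27
Step 3: insert 18 -> lo=[17, 18] (size 2, max 18) hi=[37] (size 1, min 37) -> median=18
Step 4: insert 40 -> lo=[17, 18] (size 2, max 18) hi=[37, 40] (size 2, min 37) -> median=27.5
Step 5: insert 50 -> lo=[17, 18, 37] (size 3, max 37) hi=[40, 50] (size 2, min 40) -> median=37
Step 6: insert 12 -> lo=[12, 17, 18] (size 3, max 18) hi=[37, 40, 50] (size 3, min 37) -> median=27.5
Step 7: insert 12 -> lo=[12, 12, 17, 18] (size 4, max 18) hi=[37, 40, 50] (size 3, min 37) -> median=18

Answer: 18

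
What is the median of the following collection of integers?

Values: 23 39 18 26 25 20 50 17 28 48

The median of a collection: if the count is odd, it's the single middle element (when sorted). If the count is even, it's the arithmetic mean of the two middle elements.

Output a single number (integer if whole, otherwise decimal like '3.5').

Answer: 25.5

Derivation:
Step 1: insert 23 -> lo=[23] (size 1, max 23) hi=[] (size 0) -> median=23
Step 2: insert 39 -> lo=[23] (size 1, max 23) hi=[39] (size 1, min 39) -> median=31
Step 3: insert 18 -> lo=[18, 23] (size 2, max 23) hi=[39] (size 1, min 39) -> median=23
Step 4: insert 26 -> lo=[18, 23] (size 2, max 23) hi=[26, 39] (size 2, min 26) -> median=24.5
Step 5: insert 25 -> lo=[18, 23, 25] (size 3, max 25) hi=[26, 39] (size 2, min 26) -> median=25
Step 6: insert 20 -> lo=[18, 20, 23] (size 3, max 23) hi=[25, 26, 39] (size 3, min 25) -> median=24
Step 7: insert 50 -> lo=[18, 20, 23, 25] (size 4, max 25) hi=[26, 39, 50] (size 3, min 26) -> median=25
Step 8: insert 17 -> lo=[17, 18, 20, 23] (size 4, max 23) hi=[25, 26, 39, 50] (size 4, min 25) -> median=24
Step 9: insert 28 -> lo=[17, 18, 20, 23, 25] (size 5, max 25) hi=[26, 28, 39, 50] (size 4, min 26) -> median=25
Step 10: insert 48 -> lo=[17, 18, 20, 23, 25] (size 5, max 25) hi=[26, 28, 39, 48, 50] (size 5, min 26) -> median=25.5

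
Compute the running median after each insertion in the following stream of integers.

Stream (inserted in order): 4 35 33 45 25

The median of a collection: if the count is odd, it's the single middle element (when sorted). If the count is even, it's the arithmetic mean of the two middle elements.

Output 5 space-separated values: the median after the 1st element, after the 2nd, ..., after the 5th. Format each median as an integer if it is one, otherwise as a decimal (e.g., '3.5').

Answer: 4 19.5 33 34 33

Derivation:
Step 1: insert 4 -> lo=[4] (size 1, max 4) hi=[] (size 0) -> median=4
Step 2: insert 35 -> lo=[4] (size 1, max 4) hi=[35] (size 1, min 35) -> median=19.5
Step 3: insert 33 -> lo=[4, 33] (size 2, max 33) hi=[35] (size 1, min 35) -> median=33
Step 4: insert 45 -> lo=[4, 33] (size 2, max 33) hi=[35, 45] (size 2, min 35) -> median=34
Step 5: insert 25 -> lo=[4, 25, 33] (size 3, max 33) hi=[35, 45] (size 2, min 35) -> median=33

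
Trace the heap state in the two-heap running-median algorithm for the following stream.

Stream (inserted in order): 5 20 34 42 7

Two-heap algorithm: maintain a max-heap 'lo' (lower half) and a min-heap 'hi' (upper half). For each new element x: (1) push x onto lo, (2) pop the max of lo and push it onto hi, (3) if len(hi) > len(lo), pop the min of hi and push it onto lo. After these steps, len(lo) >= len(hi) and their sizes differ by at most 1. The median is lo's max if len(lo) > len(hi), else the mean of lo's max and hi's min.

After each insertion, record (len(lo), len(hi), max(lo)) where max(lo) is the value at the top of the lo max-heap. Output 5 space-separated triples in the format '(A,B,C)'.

Answer: (1,0,5) (1,1,5) (2,1,20) (2,2,20) (3,2,20)

Derivation:
Step 1: insert 5 -> lo=[5] hi=[] -> (len(lo)=1, len(hi)=0, max(lo)=5)
Step 2: insert 20 -> lo=[5] hi=[20] -> (len(lo)=1, len(hi)=1, max(lo)=5)
Step 3: insert 34 -> lo=[5, 20] hi=[34] -> (len(lo)=2, len(hi)=1, max(lo)=20)
Step 4: insert 42 -> lo=[5, 20] hi=[34, 42] -> (len(lo)=2, len(hi)=2, max(lo)=20)
Step 5: insert 7 -> lo=[5, 7, 20] hi=[34, 42] -> (len(lo)=3, len(hi)=2, max(lo)=20)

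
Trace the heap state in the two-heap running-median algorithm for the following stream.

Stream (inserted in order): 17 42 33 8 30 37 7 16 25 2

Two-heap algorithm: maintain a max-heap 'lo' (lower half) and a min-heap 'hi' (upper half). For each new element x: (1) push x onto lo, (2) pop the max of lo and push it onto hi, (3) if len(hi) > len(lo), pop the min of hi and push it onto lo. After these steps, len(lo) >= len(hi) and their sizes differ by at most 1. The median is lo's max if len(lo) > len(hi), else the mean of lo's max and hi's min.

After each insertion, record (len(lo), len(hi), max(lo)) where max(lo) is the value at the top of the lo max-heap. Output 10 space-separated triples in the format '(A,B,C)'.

Step 1: insert 17 -> lo=[17] hi=[] -> (len(lo)=1, len(hi)=0, max(lo)=17)
Step 2: insert 42 -> lo=[17] hi=[42] -> (len(lo)=1, len(hi)=1, max(lo)=17)
Step 3: insert 33 -> lo=[17, 33] hi=[42] -> (len(lo)=2, len(hi)=1, max(lo)=33)
Step 4: insert 8 -> lo=[8, 17] hi=[33, 42] -> (len(lo)=2, len(hi)=2, max(lo)=17)
Step 5: insert 30 -> lo=[8, 17, 30] hi=[33, 42] -> (len(lo)=3, len(hi)=2, max(lo)=30)
Step 6: insert 37 -> lo=[8, 17, 30] hi=[33, 37, 42] -> (len(lo)=3, len(hi)=3, max(lo)=30)
Step 7: insert 7 -> lo=[7, 8, 17, 30] hi=[33, 37, 42] -> (len(lo)=4, len(hi)=3, max(lo)=30)
Step 8: insert 16 -> lo=[7, 8, 16, 17] hi=[30, 33, 37, 42] -> (len(lo)=4, len(hi)=4, max(lo)=17)
Step 9: insert 25 -> lo=[7, 8, 16, 17, 25] hi=[30, 33, 37, 42] -> (len(lo)=5, len(hi)=4, max(lo)=25)
Step 10: insert 2 -> lo=[2, 7, 8, 16, 17] hi=[25, 30, 33, 37, 42] -> (len(lo)=5, len(hi)=5, max(lo)=17)

Answer: (1,0,17) (1,1,17) (2,1,33) (2,2,17) (3,2,30) (3,3,30) (4,3,30) (4,4,17) (5,4,25) (5,5,17)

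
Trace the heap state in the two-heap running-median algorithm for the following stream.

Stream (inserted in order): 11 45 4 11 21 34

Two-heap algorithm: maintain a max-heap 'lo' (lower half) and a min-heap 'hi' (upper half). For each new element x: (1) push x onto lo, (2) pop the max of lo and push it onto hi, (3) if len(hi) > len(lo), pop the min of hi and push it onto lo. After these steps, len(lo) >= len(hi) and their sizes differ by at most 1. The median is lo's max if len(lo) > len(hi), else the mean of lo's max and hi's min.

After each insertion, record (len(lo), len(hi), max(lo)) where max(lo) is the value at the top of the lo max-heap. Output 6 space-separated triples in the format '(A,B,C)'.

Answer: (1,0,11) (1,1,11) (2,1,11) (2,2,11) (3,2,11) (3,3,11)

Derivation:
Step 1: insert 11 -> lo=[11] hi=[] -> (len(lo)=1, len(hi)=0, max(lo)=11)
Step 2: insert 45 -> lo=[11] hi=[45] -> (len(lo)=1, len(hi)=1, max(lo)=11)
Step 3: insert 4 -> lo=[4, 11] hi=[45] -> (len(lo)=2, len(hi)=1, max(lo)=11)
Step 4: insert 11 -> lo=[4, 11] hi=[11, 45] -> (len(lo)=2, len(hi)=2, max(lo)=11)
Step 5: insert 21 -> lo=[4, 11, 11] hi=[21, 45] -> (len(lo)=3, len(hi)=2, max(lo)=11)
Step 6: insert 34 -> lo=[4, 11, 11] hi=[21, 34, 45] -> (len(lo)=3, len(hi)=3, max(lo)=11)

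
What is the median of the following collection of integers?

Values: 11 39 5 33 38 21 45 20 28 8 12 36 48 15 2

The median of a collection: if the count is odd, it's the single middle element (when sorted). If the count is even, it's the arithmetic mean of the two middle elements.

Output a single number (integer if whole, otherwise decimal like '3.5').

Step 1: insert 11 -> lo=[11] (size 1, max 11) hi=[] (size 0) -> median=11
Step 2: insert 39 -> lo=[11] (size 1, max 11) hi=[39] (size 1, min 39) -> median=25
Step 3: insert 5 -> lo=[5, 11] (size 2, max 11) hi=[39] (size 1, min 39) -> median=11
Step 4: insert 33 -> lo=[5, 11] (size 2, max 11) hi=[33, 39] (size 2, min 33) -> median=22
Step 5: insert 38 -> lo=[5, 11, 33] (size 3, max 33) hi=[38, 39] (size 2, min 38) -> median=33
Step 6: insert 21 -> lo=[5, 11, 21] (size 3, max 21) hi=[33, 38, 39] (size 3, min 33) -> median=27
Step 7: insert 45 -> lo=[5, 11, 21, 33] (size 4, max 33) hi=[38, 39, 45] (size 3, min 38) -> median=33
Step 8: insert 20 -> lo=[5, 11, 20, 21] (size 4, max 21) hi=[33, 38, 39, 45] (size 4, min 33) -> median=27
Step 9: insert 28 -> lo=[5, 11, 20, 21, 28] (size 5, max 28) hi=[33, 38, 39, 45] (size 4, min 33) -> median=28
Step 10: insert 8 -> lo=[5, 8, 11, 20, 21] (size 5, max 21) hi=[28, 33, 38, 39, 45] (size 5, min 28) -> median=24.5
Step 11: insert 12 -> lo=[5, 8, 11, 12, 20, 21] (size 6, max 21) hi=[28, 33, 38, 39, 45] (size 5, min 28) -> median=21
Step 12: insert 36 -> lo=[5, 8, 11, 12, 20, 21] (size 6, max 21) hi=[28, 33, 36, 38, 39, 45] (size 6, min 28) -> median=24.5
Step 13: insert 48 -> lo=[5, 8, 11, 12, 20, 21, 28] (size 7, max 28) hi=[33, 36, 38, 39, 45, 48] (size 6, min 33) -> median=28
Step 14: insert 15 -> lo=[5, 8, 11, 12, 15, 20, 21] (size 7, max 21) hi=[28, 33, 36, 38, 39, 45, 48] (size 7, min 28) -> median=24.5
Step 15: insert 2 -> lo=[2, 5, 8, 11, 12, 15, 20, 21] (size 8, max 21) hi=[28, 33, 36, 38, 39, 45, 48] (size 7, min 28) -> median=21

Answer: 21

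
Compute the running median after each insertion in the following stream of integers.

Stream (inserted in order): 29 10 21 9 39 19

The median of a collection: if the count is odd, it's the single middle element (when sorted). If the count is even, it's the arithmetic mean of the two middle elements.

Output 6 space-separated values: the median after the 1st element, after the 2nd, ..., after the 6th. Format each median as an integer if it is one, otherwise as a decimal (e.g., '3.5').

Answer: 29 19.5 21 15.5 21 20

Derivation:
Step 1: insert 29 -> lo=[29] (size 1, max 29) hi=[] (size 0) -> median=29
Step 2: insert 10 -> lo=[10] (size 1, max 10) hi=[29] (size 1, min 29) -> median=19.5
Step 3: insert 21 -> lo=[10, 21] (size 2, max 21) hi=[29] (size 1, min 29) -> median=21
Step 4: insert 9 -> lo=[9, 10] (size 2, max 10) hi=[21, 29] (size 2, min 21) -> median=15.5
Step 5: insert 39 -> lo=[9, 10, 21] (size 3, max 21) hi=[29, 39] (size 2, min 29) -> median=21
Step 6: insert 19 -> lo=[9, 10, 19] (size 3, max 19) hi=[21, 29, 39] (size 3, min 21) -> median=20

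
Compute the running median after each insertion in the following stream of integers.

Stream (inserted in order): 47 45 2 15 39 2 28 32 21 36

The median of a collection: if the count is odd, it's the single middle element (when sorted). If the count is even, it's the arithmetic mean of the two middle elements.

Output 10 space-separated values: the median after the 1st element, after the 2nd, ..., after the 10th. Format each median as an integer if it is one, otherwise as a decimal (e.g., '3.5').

Step 1: insert 47 -> lo=[47] (size 1, max 47) hi=[] (size 0) -> median=47
Step 2: insert 45 -> lo=[45] (size 1, max 45) hi=[47] (size 1, min 47) -> median=46
Step 3: insert 2 -> lo=[2, 45] (size 2, max 45) hi=[47] (size 1, min 47) -> median=45
Step 4: insert 15 -> lo=[2, 15] (size 2, max 15) hi=[45, 47] (size 2, min 45) -> median=30
Step 5: insert 39 -> lo=[2, 15, 39] (size 3, max 39) hi=[45, 47] (size 2, min 45) -> median=39
Step 6: insert 2 -> lo=[2, 2, 15] (size 3, max 15) hi=[39, 45, 47] (size 3, min 39) -> median=27
Step 7: insert 28 -> lo=[2, 2, 15, 28] (size 4, max 28) hi=[39, 45, 47] (size 3, min 39) -> median=28
Step 8: insert 32 -> lo=[2, 2, 15, 28] (size 4, max 28) hi=[32, 39, 45, 47] (size 4, min 32) -> median=30
Step 9: insert 21 -> lo=[2, 2, 15, 21, 28] (size 5, max 28) hi=[32, 39, 45, 47] (size 4, min 32) -> median=28
Step 10: insert 36 -> lo=[2, 2, 15, 21, 28] (size 5, max 28) hi=[32, 36, 39, 45, 47] (size 5, min 32) -> median=30

Answer: 47 46 45 30 39 27 28 30 28 30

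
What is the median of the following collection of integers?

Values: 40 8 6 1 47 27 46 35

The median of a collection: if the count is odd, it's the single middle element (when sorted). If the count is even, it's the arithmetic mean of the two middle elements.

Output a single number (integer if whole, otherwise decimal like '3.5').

Step 1: insert 40 -> lo=[40] (size 1, max 40) hi=[] (size 0) -> median=40
Step 2: insert 8 -> lo=[8] (size 1, max 8) hi=[40] (size 1, min 40) -> median=24
Step 3: insert 6 -> lo=[6, 8] (size 2, max 8) hi=[40] (size 1, min 40) -> median=8
Step 4: insert 1 -> lo=[1, 6] (size 2, max 6) hi=[8, 40] (size 2, min 8) -> median=7
Step 5: insert 47 -> lo=[1, 6, 8] (size 3, max 8) hi=[40, 47] (size 2, min 40) -> median=8
Step 6: insert 27 -> lo=[1, 6, 8] (size 3, max 8) hi=[27, 40, 47] (size 3, min 27) -> median=17.5
Step 7: insert 46 -> lo=[1, 6, 8, 27] (size 4, max 27) hi=[40, 46, 47] (size 3, min 40) -> median=27
Step 8: insert 35 -> lo=[1, 6, 8, 27] (size 4, max 27) hi=[35, 40, 46, 47] (size 4, min 35) -> median=31

Answer: 31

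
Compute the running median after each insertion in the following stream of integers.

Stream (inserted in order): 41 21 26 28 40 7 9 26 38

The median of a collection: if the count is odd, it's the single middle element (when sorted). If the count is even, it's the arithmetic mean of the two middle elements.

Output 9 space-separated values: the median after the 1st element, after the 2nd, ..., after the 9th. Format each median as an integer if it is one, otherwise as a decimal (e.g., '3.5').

Answer: 41 31 26 27 28 27 26 26 26

Derivation:
Step 1: insert 41 -> lo=[41] (size 1, max 41) hi=[] (size 0) -> median=41
Step 2: insert 21 -> lo=[21] (size 1, max 21) hi=[41] (size 1, min 41) -> median=31
Step 3: insert 26 -> lo=[21, 26] (size 2, max 26) hi=[41] (size 1, min 41) -> median=26
Step 4: insert 28 -> lo=[21, 26] (size 2, max 26) hi=[28, 41] (size 2, min 28) -> median=27
Step 5: insert 40 -> lo=[21, 26, 28] (size 3, max 28) hi=[40, 41] (size 2, min 40) -> median=28
Step 6: insert 7 -> lo=[7, 21, 26] (size 3, max 26) hi=[28, 40, 41] (size 3, min 28) -> median=27
Step 7: insert 9 -> lo=[7, 9, 21, 26] (size 4, max 26) hi=[28, 40, 41] (size 3, min 28) -> median=26
Step 8: insert 26 -> lo=[7, 9, 21, 26] (size 4, max 26) hi=[26, 28, 40, 41] (size 4, min 26) -> median=26
Step 9: insert 38 -> lo=[7, 9, 21, 26, 26] (size 5, max 26) hi=[28, 38, 40, 41] (size 4, min 28) -> median=26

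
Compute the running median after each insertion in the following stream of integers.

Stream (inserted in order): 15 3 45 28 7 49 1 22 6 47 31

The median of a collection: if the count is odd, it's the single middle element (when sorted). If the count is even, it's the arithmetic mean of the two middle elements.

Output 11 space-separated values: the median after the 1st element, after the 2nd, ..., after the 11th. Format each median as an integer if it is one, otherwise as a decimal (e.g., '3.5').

Step 1: insert 15 -> lo=[15] (size 1, max 15) hi=[] (size 0) -> median=15
Step 2: insert 3 -> lo=[3] (size 1, max 3) hi=[15] (size 1, min 15) -> median=9
Step 3: insert 45 -> lo=[3, 15] (size 2, max 15) hi=[45] (size 1, min 45) -> median=15
Step 4: insert 28 -> lo=[3, 15] (size 2, max 15) hi=[28, 45] (size 2, min 28) -> median=21.5
Step 5: insert 7 -> lo=[3, 7, 15] (size 3, max 15) hi=[28, 45] (size 2, min 28) -> median=15
Step 6: insert 49 -> lo=[3, 7, 15] (size 3, max 15) hi=[28, 45, 49] (size 3, min 28) -> median=21.5
Step 7: insert 1 -> lo=[1, 3, 7, 15] (size 4, max 15) hi=[28, 45, 49] (size 3, min 28) -> median=15
Step 8: insert 22 -> lo=[1, 3, 7, 15] (size 4, max 15) hi=[22, 28, 45, 49] (size 4, min 22) -> median=18.5
Step 9: insert 6 -> lo=[1, 3, 6, 7, 15] (size 5, max 15) hi=[22, 28, 45, 49] (size 4, min 22) -> median=15
Step 10: insert 47 -> lo=[1, 3, 6, 7, 15] (size 5, max 15) hi=[22, 28, 45, 47, 49] (size 5, min 22) -> median=18.5
Step 11: insert 31 -> lo=[1, 3, 6, 7, 15, 22] (size 6, max 22) hi=[28, 31, 45, 47, 49] (size 5, min 28) -> median=22

Answer: 15 9 15 21.5 15 21.5 15 18.5 15 18.5 22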